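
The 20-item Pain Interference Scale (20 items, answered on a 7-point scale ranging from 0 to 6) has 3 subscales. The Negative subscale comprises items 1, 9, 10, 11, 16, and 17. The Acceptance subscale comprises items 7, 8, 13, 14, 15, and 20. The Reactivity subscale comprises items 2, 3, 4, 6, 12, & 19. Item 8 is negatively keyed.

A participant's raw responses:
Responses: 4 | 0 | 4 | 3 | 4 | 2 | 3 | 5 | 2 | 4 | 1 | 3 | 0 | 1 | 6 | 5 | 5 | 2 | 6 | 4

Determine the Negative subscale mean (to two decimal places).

3.50

Negative items: 1, 9, 10, 11, 16, 17.
  item 1: 4
  item 9: 2
  item 10: 4
  item 11: 1
  item 16: 5
  item 17: 5
Sum = 4 + 2 + 4 + 1 + 5 + 5 = 21
Mean = 21 / 6 = 3.50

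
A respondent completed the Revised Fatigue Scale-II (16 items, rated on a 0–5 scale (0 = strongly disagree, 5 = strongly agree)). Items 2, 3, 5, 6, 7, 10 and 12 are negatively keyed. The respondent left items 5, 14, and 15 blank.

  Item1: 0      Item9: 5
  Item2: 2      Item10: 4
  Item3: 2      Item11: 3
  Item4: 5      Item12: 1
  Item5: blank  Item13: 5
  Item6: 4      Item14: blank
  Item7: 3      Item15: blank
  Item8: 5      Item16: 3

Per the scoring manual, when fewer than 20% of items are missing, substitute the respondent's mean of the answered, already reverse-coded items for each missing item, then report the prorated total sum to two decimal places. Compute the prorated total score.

Reverse-coded (reversed = (0+5) − raw = 5 − raw):
  item 2: 5 − 2 = 3
  item 3: 5 − 2 = 3
  item 6: 5 − 4 = 1
  item 7: 5 − 3 = 2
  item 10: 5 − 4 = 1
  item 12: 5 − 1 = 4
Completed scored items (13 of 16): 0, 3, 3, 5, 1, 2, 5, 5, 1, 3, 4, 5, 3; sum = 40.
Person mean = 40 / 13 ≈ 3.0769
Prorated total = (40 / 13) × 16 = 49.23 (to 2 dp)

49.23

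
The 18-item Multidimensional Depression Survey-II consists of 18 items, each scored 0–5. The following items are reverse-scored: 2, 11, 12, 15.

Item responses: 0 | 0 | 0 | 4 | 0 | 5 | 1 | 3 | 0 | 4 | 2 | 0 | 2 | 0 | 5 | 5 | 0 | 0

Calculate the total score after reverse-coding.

Apply reverse scoring (reversed = (0+5) − raw = 5 − raw):
  item 2: 5 − 0 = 5
  item 11: 5 − 2 = 3
  item 12: 5 − 0 = 5
  item 15: 5 − 5 = 0
Scored items: 0, 5, 0, 4, 0, 5, 1, 3, 0, 4, 3, 5, 2, 0, 0, 5, 0, 0
Total = 0 + 5 + 0 + 4 + 0 + 5 + 1 + 3 + 0 + 4 + 3 + 5 + 2 + 0 + 0 + 5 + 0 + 0 = 37

37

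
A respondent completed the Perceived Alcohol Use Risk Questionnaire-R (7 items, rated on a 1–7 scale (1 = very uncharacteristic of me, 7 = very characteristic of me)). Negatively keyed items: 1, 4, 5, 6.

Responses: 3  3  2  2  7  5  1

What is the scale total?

21

Negatively keyed items use 8 − raw:
  item 1: 8 − 3 = 5
  item 4: 8 − 2 = 6
  item 5: 8 − 7 = 1
  item 6: 8 − 5 = 3
Scored items: 5, 3, 2, 6, 1, 3, 1
Total = 5 + 3 + 2 + 6 + 1 + 3 + 1 = 21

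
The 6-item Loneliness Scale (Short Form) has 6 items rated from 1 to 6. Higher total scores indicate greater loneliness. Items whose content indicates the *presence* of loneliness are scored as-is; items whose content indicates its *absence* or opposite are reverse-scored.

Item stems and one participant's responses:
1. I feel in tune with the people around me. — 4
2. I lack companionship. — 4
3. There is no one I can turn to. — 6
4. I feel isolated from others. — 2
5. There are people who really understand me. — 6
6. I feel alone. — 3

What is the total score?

19

Items 1, 5 describe the absence/opposite of loneliness → reverse-score.
reverse-coded value = 7 − response.
  item 1: 7 − 4 = 3
  item 2: 4
  item 3: 6
  item 4: 2
  item 5: 7 − 6 = 1
  item 6: 3
Total = 3 + 4 + 6 + 2 + 1 + 3 = 19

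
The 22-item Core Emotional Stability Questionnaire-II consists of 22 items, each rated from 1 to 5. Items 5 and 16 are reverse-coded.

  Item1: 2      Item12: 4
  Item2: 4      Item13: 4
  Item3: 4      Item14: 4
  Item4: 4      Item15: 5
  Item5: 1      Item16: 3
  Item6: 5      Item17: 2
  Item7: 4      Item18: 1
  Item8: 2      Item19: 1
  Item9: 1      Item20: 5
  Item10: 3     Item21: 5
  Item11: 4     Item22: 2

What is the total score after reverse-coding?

Raw sum = 70. Reverse-coded items: 5, 16; their raw sum = 4.
Each reversal replaces raw with 6 − raw, changing the total by 6 − 2·raw per item.
Total = 70 + 2·6 − 2·4 = 70 + 12 − 8 = 74

74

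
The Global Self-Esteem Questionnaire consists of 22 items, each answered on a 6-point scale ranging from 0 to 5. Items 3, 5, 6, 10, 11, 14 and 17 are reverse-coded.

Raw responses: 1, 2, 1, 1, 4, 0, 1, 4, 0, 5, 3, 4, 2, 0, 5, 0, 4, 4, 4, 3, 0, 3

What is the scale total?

Raw sum = 51. Reverse-coded items: 3, 5, 6, 10, 11, 14, 17; their raw sum = 17.
Each reversal replaces raw with 5 − raw, changing the total by 5 − 2·raw per item.
Total = 51 + 7·5 − 2·17 = 51 + 35 − 34 = 52

52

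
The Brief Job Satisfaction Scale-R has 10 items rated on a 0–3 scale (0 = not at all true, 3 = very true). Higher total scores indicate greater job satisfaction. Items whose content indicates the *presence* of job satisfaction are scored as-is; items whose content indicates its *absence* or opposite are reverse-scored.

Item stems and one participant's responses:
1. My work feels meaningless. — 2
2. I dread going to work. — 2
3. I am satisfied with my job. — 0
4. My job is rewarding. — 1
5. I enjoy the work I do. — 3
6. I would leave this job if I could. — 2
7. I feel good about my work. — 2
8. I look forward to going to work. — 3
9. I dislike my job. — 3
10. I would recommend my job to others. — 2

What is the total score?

14

Items 1, 2, 6, 9 describe the absence/opposite of job satisfaction → reverse-score.
on a 0–3 scale, reversed = 3 − raw.
  item 1: 3 − 2 = 1
  item 2: 3 − 2 = 1
  item 3: 0
  item 4: 1
  item 5: 3
  item 6: 3 − 2 = 1
  item 7: 2
  item 8: 3
  item 9: 3 − 3 = 0
  item 10: 2
Total = 1 + 1 + 0 + 1 + 3 + 1 + 2 + 3 + 0 + 2 = 14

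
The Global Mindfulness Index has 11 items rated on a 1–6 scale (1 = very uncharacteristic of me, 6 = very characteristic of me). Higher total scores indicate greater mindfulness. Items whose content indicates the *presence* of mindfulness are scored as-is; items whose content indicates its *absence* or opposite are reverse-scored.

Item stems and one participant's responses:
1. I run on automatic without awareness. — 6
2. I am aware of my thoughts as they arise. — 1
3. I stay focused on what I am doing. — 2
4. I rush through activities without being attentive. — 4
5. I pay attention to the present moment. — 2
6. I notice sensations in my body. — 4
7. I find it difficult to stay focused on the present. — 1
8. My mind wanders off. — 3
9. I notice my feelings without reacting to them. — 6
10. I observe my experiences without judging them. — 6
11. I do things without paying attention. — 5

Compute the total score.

37

Items 1, 4, 7, 8, 11 describe the absence/opposite of mindfulness → reverse-score.
on a 1–6 scale, reversed = 7 − raw.
  item 1: 7 − 6 = 1
  item 2: 1
  item 3: 2
  item 4: 7 − 4 = 3
  item 5: 2
  item 6: 4
  item 7: 7 − 1 = 6
  item 8: 7 − 3 = 4
  item 9: 6
  item 10: 6
  item 11: 7 − 5 = 2
Total = 1 + 1 + 2 + 3 + 2 + 4 + 6 + 4 + 6 + 6 + 2 = 37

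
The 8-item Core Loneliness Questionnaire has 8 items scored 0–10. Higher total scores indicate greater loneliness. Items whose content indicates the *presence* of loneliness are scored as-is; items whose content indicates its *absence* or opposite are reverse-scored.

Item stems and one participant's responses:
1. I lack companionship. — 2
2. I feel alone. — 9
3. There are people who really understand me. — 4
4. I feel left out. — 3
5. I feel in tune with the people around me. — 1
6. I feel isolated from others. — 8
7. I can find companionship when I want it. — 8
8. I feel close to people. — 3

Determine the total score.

Items 3, 5, 7, 8 describe the absence/opposite of loneliness → reverse-score.
reverse-coded value = 10 − response.
  item 1: 2
  item 2: 9
  item 3: 10 − 4 = 6
  item 4: 3
  item 5: 10 − 1 = 9
  item 6: 8
  item 7: 10 − 8 = 2
  item 8: 10 − 3 = 7
Total = 2 + 9 + 6 + 3 + 9 + 8 + 2 + 7 = 46

46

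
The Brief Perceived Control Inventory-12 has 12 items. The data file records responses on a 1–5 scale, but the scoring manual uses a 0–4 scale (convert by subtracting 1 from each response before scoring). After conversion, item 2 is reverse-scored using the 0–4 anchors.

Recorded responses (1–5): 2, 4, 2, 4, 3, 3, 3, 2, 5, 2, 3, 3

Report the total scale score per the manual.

Convert to 0–4: 1, 3, 1, 3, 2, 2, 2, 1, 4, 1, 2, 2
Reverse-coded (reversed = (0+4) − raw = 4 − raw):
  item 2: 4 − 3 = 1
Scored: 1, 1, 1, 3, 2, 2, 2, 1, 4, 1, 2, 2
Total = 22

22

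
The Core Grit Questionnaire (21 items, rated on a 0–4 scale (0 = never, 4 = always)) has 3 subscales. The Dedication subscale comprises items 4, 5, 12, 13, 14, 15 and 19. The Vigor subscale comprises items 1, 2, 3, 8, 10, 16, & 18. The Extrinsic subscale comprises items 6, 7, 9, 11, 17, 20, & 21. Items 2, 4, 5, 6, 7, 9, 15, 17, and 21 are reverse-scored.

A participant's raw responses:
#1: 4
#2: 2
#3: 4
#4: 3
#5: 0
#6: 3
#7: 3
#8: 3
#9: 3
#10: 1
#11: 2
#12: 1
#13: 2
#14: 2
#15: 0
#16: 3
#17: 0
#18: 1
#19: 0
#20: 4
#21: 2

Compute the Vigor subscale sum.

18

Vigor items: 1, 2, 3, 8, 10, 16, 18.
Of these, item 2 is reverse-scored; reverse-coded value = 4 − response.
  item 1: 4
  item 2: 4 − 2 = 2
  item 3: 4
  item 8: 3
  item 10: 1
  item 16: 3
  item 18: 1
Sum = 4 + 2 + 4 + 3 + 1 + 3 + 1 = 18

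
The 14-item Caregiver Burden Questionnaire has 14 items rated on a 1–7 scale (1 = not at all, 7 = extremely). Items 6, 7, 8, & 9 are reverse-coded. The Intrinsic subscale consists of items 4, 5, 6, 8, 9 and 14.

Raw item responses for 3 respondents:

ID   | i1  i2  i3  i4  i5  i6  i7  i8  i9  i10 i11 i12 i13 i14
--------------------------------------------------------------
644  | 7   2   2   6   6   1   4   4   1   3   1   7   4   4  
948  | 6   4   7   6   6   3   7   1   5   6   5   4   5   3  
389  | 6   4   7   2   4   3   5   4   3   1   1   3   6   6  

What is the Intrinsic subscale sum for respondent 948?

30

Respondent 948 raw: 6, 4, 7, 6, 6, 3, 7, 1, 5, 6, 5, 4, 5, 3.
Intrinsic items: 4, 5, 6, 8, 9, 14.
Reverse-coded (on a 1–7 scale, reversed = 8 − raw):
  item 4: 6
  item 5: 6
  item 6: 8 − 3 = 5
  item 8: 8 − 1 = 7
  item 9: 8 − 5 = 3
  item 14: 3
Sum = 6 + 6 + 5 + 7 + 3 + 3 = 30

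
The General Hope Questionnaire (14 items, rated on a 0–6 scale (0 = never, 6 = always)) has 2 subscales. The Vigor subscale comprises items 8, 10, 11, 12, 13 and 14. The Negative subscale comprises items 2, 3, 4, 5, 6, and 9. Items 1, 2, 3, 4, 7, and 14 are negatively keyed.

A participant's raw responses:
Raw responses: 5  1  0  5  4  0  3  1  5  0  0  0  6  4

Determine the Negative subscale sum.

Negative items: 2, 3, 4, 5, 6, 9.
Of these, items 2, 3, and 4 are negatively keyed; on a 0–6 scale, reversed = 6 − raw.
  item 2: 6 − 1 = 5
  item 3: 6 − 0 = 6
  item 4: 6 − 5 = 1
  item 5: 4
  item 6: 0
  item 9: 5
Sum = 5 + 6 + 1 + 4 + 0 + 5 = 21

21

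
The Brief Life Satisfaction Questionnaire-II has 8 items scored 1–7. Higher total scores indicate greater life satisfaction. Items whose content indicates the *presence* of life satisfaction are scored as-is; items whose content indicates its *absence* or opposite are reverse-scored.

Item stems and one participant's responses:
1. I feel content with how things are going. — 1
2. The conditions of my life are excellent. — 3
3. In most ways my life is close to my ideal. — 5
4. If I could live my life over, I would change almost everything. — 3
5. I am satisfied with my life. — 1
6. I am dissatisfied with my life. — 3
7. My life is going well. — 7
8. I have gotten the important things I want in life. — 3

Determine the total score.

30

Items 4, 6 describe the absence/opposite of life satisfaction → reverse-score.
reversed = (1+7) − raw = 8 − raw.
  item 1: 1
  item 2: 3
  item 3: 5
  item 4: 8 − 3 = 5
  item 5: 1
  item 6: 8 − 3 = 5
  item 7: 7
  item 8: 3
Total = 1 + 3 + 5 + 5 + 1 + 5 + 7 + 3 = 30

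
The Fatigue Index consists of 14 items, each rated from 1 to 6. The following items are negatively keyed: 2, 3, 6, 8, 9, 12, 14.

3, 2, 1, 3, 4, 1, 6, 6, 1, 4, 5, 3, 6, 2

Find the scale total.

Negatively keyed items use 7 − raw:
  item 2: 7 − 2 = 5
  item 3: 7 − 1 = 6
  item 6: 7 − 1 = 6
  item 8: 7 − 6 = 1
  item 9: 7 − 1 = 6
  item 12: 7 − 3 = 4
  item 14: 7 − 2 = 5
Scored responses: 3, 5, 6, 3, 4, 6, 6, 1, 6, 4, 5, 4, 6, 5
Total = 3 + 5 + 6 + 3 + 4 + 6 + 6 + 1 + 6 + 4 + 5 + 4 + 6 + 5 = 64

64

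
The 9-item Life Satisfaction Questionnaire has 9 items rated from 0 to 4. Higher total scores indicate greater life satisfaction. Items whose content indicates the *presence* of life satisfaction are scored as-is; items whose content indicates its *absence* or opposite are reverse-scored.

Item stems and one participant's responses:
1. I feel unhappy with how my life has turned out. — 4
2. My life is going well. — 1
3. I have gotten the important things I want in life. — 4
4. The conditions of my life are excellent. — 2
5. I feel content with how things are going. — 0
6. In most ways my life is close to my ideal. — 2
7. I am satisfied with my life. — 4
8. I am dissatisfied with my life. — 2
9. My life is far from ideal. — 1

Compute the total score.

18

Items 1, 8, 9 describe the absence/opposite of life satisfaction → reverse-score.
reversed = (0+4) − raw = 4 − raw.
  item 1: 4 − 4 = 0
  item 2: 1
  item 3: 4
  item 4: 2
  item 5: 0
  item 6: 2
  item 7: 4
  item 8: 4 − 2 = 2
  item 9: 4 − 1 = 3
Total = 0 + 1 + 4 + 2 + 0 + 2 + 4 + 2 + 3 = 18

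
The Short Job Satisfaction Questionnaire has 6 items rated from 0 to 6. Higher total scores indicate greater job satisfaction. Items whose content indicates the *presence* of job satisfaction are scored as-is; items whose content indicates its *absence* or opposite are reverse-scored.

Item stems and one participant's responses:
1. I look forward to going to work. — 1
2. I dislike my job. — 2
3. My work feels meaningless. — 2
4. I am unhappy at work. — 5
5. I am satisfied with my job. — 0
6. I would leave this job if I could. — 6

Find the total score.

Items 2, 3, 4, 6 describe the absence/opposite of job satisfaction → reverse-score.
reverse-coded value = 6 − response.
  item 1: 1
  item 2: 6 − 2 = 4
  item 3: 6 − 2 = 4
  item 4: 6 − 5 = 1
  item 5: 0
  item 6: 6 − 6 = 0
Total = 1 + 4 + 4 + 1 + 0 + 0 = 10

10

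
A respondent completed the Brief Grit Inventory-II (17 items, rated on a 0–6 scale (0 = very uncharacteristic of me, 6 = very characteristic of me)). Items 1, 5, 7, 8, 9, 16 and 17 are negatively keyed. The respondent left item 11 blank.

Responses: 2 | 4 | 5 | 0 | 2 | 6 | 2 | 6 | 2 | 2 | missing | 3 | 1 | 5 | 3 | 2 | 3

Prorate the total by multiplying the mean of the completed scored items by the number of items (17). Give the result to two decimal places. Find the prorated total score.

Reverse-coded (reverse-coded value = 6 − response):
  item 1: 6 − 2 = 4
  item 5: 6 − 2 = 4
  item 7: 6 − 2 = 4
  item 8: 6 − 6 = 0
  item 9: 6 − 2 = 4
  item 16: 6 − 2 = 4
  item 17: 6 − 3 = 3
Completed scored items (16 of 17): 4, 4, 5, 0, 4, 6, 4, 0, 4, 2, 3, 1, 5, 3, 4, 3; sum = 52.
Person mean = 52 / 16 ≈ 3.2500
Prorated total = (52 / 16) × 17 = 55.25 (to 2 dp)

55.25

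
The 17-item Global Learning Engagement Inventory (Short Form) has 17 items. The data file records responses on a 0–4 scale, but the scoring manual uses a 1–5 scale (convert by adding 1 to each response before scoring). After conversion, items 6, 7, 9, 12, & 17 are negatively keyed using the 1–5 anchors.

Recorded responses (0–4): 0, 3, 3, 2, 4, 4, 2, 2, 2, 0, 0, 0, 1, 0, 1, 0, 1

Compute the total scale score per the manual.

44

Convert to 1–5: 1, 4, 4, 3, 5, 5, 3, 3, 3, 1, 1, 1, 2, 1, 2, 1, 2
Reverse-coded (reverse-coded value = 6 − response):
  item 6: 6 − 5 = 1
  item 7: 6 − 3 = 3
  item 9: 6 − 3 = 3
  item 12: 6 − 1 = 5
  item 17: 6 − 2 = 4
Scored: 1, 4, 4, 3, 5, 1, 3, 3, 3, 1, 1, 5, 2, 1, 2, 1, 4
Total = 44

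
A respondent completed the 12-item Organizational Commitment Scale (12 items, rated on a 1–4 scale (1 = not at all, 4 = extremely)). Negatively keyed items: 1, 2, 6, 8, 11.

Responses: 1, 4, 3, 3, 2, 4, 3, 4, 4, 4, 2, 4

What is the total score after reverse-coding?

Negatively keyed items use 5 − raw:
  item 1: 5 − 1 = 4
  item 2: 5 − 4 = 1
  item 6: 5 − 4 = 1
  item 8: 5 − 4 = 1
  item 11: 5 − 2 = 3
Scored responses: 4, 1, 3, 3, 2, 1, 3, 1, 4, 4, 3, 4
Total = 4 + 1 + 3 + 3 + 2 + 1 + 3 + 1 + 4 + 4 + 3 + 4 = 33

33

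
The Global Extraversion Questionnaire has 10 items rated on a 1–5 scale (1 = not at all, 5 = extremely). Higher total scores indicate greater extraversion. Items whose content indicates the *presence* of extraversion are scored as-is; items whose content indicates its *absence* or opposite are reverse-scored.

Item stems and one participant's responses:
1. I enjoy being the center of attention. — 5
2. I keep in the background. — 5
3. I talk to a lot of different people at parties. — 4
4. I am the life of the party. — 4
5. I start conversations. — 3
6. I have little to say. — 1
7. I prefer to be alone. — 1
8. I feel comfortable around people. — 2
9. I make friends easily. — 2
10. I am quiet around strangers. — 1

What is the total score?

Items 2, 6, 7, 10 describe the absence/opposite of extraversion → reverse-score.
on a 1–5 scale, reversed = 6 − raw.
  item 1: 5
  item 2: 6 − 5 = 1
  item 3: 4
  item 4: 4
  item 5: 3
  item 6: 6 − 1 = 5
  item 7: 6 − 1 = 5
  item 8: 2
  item 9: 2
  item 10: 6 − 1 = 5
Total = 5 + 1 + 4 + 4 + 3 + 5 + 5 + 2 + 2 + 5 = 36

36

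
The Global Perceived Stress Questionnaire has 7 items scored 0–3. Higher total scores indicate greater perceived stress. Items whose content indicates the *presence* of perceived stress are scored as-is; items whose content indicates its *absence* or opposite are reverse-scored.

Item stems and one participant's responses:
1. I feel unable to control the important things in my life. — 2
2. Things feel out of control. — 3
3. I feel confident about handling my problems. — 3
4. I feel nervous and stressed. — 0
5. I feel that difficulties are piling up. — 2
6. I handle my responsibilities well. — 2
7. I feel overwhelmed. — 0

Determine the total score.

Items 3, 6 describe the absence/opposite of perceived stress → reverse-score.
on a 0–3 scale, reversed = 3 − raw.
  item 1: 2
  item 2: 3
  item 3: 3 − 3 = 0
  item 4: 0
  item 5: 2
  item 6: 3 − 2 = 1
  item 7: 0
Total = 2 + 3 + 0 + 0 + 2 + 1 + 0 = 8

8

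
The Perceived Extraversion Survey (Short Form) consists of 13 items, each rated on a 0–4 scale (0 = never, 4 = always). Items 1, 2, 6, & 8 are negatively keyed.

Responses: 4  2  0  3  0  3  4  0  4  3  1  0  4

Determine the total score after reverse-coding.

26

Raw sum = 28. Negatively keyed items: 1, 2, 6, 8; their raw sum = 9.
Each reversal replaces raw with 4 − raw, changing the total by 4 − 2·raw per item.
Total = 28 + 4·4 − 2·9 = 28 + 16 − 18 = 26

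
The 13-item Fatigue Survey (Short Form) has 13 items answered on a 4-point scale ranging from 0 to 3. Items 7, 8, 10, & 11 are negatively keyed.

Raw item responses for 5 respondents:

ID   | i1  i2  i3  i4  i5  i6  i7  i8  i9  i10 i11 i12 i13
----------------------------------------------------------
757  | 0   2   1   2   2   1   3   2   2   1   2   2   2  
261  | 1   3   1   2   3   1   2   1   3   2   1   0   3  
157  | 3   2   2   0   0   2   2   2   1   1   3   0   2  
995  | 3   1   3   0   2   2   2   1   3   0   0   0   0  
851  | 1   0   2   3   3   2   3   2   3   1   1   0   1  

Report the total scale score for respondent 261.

23

Respondent 261 raw: 1, 3, 1, 2, 3, 1, 2, 1, 3, 2, 1, 0, 3.
Reverse-coded (reversed = (0+3) − raw = 3 − raw):
  item 1: 1
  item 2: 3
  item 3: 1
  item 4: 2
  item 5: 3
  item 6: 1
  item 7: 3 − 2 = 1
  item 8: 3 − 1 = 2
  item 9: 3
  item 10: 3 − 2 = 1
  item 11: 3 − 1 = 2
  item 12: 0
  item 13: 3
Sum = 1 + 3 + 1 + 2 + 3 + 1 + 1 + 2 + 3 + 1 + 2 + 0 + 3 = 23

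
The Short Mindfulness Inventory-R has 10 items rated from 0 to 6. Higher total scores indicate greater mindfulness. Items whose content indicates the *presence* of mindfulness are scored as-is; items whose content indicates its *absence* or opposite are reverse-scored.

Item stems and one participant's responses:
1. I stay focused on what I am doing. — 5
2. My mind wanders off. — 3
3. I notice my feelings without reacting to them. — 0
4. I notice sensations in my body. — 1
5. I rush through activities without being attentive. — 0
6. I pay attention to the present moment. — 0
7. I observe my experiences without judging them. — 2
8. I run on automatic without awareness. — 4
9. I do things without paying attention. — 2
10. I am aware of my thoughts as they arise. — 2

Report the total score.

25

Items 2, 5, 8, 9 describe the absence/opposite of mindfulness → reverse-score.
on a 0–6 scale, reversed = 6 − raw.
  item 1: 5
  item 2: 6 − 3 = 3
  item 3: 0
  item 4: 1
  item 5: 6 − 0 = 6
  item 6: 0
  item 7: 2
  item 8: 6 − 4 = 2
  item 9: 6 − 2 = 4
  item 10: 2
Total = 5 + 3 + 0 + 1 + 6 + 0 + 2 + 2 + 4 + 2 = 25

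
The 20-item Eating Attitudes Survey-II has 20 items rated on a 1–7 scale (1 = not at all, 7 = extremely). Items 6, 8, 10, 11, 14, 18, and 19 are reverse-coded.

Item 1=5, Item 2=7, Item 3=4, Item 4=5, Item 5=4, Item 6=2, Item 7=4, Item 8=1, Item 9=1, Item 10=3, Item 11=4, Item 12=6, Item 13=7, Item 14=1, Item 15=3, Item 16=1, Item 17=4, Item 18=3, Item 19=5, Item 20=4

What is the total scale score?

92

Reversing items 6, 8, 10, 11, 14, 18 and 19 with 8 − raw:
Total = 5 + 7 + 4 + 5 + 4 + (8−2) + 4 + (8−1) + 1 + (8−3) + (8−4) + 6 + 7 + (8−1) + 3 + 1 + 4 + (8−3) + (8−5) + 4
      = 5 + 7 + 4 + 5 + 4 + 6 + 4 + 7 + 1 + 5 + 4 + 6 + 7 + 7 + 3 + 1 + 4 + 5 + 3 + 4 = 92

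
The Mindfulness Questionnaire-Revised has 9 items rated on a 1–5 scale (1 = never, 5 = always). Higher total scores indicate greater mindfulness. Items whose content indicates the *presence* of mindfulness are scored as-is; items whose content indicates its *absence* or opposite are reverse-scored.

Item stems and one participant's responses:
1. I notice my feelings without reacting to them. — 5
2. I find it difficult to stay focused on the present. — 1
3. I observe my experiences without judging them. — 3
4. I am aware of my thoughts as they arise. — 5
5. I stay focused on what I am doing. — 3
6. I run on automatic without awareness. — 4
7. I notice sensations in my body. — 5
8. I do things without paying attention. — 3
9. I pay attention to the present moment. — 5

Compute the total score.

36

Items 2, 6, 8 describe the absence/opposite of mindfulness → reverse-score.
reversed = (1+5) − raw = 6 − raw.
  item 1: 5
  item 2: 6 − 1 = 5
  item 3: 3
  item 4: 5
  item 5: 3
  item 6: 6 − 4 = 2
  item 7: 5
  item 8: 6 − 3 = 3
  item 9: 5
Total = 5 + 5 + 3 + 5 + 3 + 2 + 5 + 3 + 5 = 36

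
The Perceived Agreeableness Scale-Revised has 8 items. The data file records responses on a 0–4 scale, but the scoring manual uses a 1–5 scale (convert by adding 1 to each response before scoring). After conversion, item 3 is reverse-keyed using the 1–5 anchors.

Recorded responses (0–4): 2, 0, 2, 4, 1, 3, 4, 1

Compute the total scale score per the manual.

25

Convert to 1–5: 3, 1, 3, 5, 2, 4, 5, 2
Reverse-coded (reverse-coded value = 6 − response):
  item 3: 6 − 3 = 3
Scored: 3, 1, 3, 5, 2, 4, 5, 2
Total = 25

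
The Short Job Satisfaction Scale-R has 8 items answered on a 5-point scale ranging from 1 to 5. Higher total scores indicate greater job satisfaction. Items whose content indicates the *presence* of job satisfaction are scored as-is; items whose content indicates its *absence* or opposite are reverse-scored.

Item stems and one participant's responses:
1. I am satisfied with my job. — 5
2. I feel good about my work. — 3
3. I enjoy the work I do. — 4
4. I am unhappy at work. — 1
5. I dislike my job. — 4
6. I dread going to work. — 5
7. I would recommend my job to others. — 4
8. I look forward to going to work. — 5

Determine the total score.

29

Items 4, 5, 6 describe the absence/opposite of job satisfaction → reverse-score.
reverse-coded value = 6 − response.
  item 1: 5
  item 2: 3
  item 3: 4
  item 4: 6 − 1 = 5
  item 5: 6 − 4 = 2
  item 6: 6 − 5 = 1
  item 7: 4
  item 8: 5
Total = 5 + 3 + 4 + 5 + 2 + 1 + 4 + 5 = 29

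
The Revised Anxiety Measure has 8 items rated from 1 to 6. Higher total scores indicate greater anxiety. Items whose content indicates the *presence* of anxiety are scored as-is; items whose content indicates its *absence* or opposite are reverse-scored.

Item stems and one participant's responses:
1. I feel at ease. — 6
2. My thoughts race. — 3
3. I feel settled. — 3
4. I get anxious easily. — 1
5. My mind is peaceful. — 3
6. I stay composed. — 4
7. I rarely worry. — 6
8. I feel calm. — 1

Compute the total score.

Items 1, 3, 5, 6, 7, 8 describe the absence/opposite of anxiety → reverse-score.
reversed = (1+6) − raw = 7 − raw.
  item 1: 7 − 6 = 1
  item 2: 3
  item 3: 7 − 3 = 4
  item 4: 1
  item 5: 7 − 3 = 4
  item 6: 7 − 4 = 3
  item 7: 7 − 6 = 1
  item 8: 7 − 1 = 6
Total = 1 + 3 + 4 + 1 + 4 + 3 + 1 + 6 = 23

23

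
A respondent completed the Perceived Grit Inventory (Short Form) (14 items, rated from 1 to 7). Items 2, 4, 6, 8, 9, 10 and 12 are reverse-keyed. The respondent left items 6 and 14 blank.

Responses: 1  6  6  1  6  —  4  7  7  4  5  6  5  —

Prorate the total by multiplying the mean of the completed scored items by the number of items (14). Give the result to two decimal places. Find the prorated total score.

Reverse-coded (on a 1–7 scale, reversed = 8 − raw):
  item 2: 8 − 6 = 2
  item 4: 8 − 1 = 7
  item 8: 8 − 7 = 1
  item 9: 8 − 7 = 1
  item 10: 8 − 4 = 4
  item 12: 8 − 6 = 2
Completed scored items (12 of 14): 1, 2, 6, 7, 6, 4, 1, 1, 4, 5, 2, 5; sum = 44.
Person mean = 44 / 12 ≈ 3.6667
Prorated total = (44 / 12) × 14 = 51.33 (to 2 dp)

51.33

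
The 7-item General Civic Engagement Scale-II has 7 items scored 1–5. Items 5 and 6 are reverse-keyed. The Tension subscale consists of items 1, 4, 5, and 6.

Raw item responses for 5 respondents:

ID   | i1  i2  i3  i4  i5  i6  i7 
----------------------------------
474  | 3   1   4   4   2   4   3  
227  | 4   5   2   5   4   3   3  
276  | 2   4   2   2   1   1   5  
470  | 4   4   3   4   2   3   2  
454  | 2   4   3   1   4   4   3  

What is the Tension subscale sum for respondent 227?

Respondent 227 raw: 4, 5, 2, 5, 4, 3, 3.
Tension items: 1, 4, 5, 6.
Reverse-coded (reversed = (1+5) − raw = 6 − raw):
  item 1: 4
  item 4: 5
  item 5: 6 − 4 = 2
  item 6: 6 − 3 = 3
Sum = 4 + 5 + 2 + 3 = 14

14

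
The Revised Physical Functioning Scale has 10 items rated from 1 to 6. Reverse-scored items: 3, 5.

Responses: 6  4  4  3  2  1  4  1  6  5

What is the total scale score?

Raw sum = 36. Reverse-scored items: 3, 5; their raw sum = 6.
Each reversal replaces raw with 7 − raw, changing the total by 7 − 2·raw per item.
Total = 36 + 2·7 − 2·6 = 36 + 14 − 12 = 38

38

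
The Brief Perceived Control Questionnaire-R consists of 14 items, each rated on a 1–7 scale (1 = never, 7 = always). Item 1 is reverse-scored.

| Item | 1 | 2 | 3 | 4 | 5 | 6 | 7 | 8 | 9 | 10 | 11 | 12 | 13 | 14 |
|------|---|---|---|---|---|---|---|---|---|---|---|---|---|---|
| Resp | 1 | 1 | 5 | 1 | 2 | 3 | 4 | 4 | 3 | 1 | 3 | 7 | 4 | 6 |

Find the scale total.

Raw sum = 45. Reverse-scored items: 1; their raw sum = 1.
Each reversal replaces raw with 8 − raw, changing the total by 8 − 2·raw per item.
Total = 45 + 1·8 − 2·1 = 45 + 8 − 2 = 51

51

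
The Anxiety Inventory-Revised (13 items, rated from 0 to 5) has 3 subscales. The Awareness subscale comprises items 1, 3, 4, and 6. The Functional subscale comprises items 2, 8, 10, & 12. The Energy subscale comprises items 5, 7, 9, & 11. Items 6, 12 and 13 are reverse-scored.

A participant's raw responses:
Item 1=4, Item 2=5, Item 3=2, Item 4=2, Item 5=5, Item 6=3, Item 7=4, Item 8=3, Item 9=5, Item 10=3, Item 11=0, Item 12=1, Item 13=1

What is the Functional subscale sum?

Functional items: 2, 8, 10, 12.
Of these, item 12 is reverse-scored; reversed = (0+5) − raw = 5 − raw.
  item 2: 5
  item 8: 3
  item 10: 3
  item 12: 5 − 1 = 4
Sum = 5 + 3 + 3 + 4 = 15

15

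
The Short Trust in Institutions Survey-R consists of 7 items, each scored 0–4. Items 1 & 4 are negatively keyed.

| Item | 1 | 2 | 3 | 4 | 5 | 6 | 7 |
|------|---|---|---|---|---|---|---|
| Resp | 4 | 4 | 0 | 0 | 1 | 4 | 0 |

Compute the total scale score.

Negatively keyed items use 4 − raw:
  item 1: 4 − 4 = 0
  item 4: 4 − 0 = 4
Scored responses: 0, 4, 0, 4, 1, 4, 0
Total = 0 + 4 + 0 + 4 + 1 + 4 + 0 = 13

13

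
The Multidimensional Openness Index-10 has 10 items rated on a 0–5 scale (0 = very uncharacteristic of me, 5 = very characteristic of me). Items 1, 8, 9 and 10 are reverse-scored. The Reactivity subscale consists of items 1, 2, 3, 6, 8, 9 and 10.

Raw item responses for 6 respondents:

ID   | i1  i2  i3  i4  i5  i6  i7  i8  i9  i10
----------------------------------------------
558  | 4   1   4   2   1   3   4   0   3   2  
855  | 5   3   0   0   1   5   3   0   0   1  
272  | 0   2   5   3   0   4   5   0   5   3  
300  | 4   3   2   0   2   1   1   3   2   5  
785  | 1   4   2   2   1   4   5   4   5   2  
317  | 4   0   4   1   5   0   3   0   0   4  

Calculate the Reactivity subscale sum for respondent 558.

Respondent 558 raw: 4, 1, 4, 2, 1, 3, 4, 0, 3, 2.
Reactivity items: 1, 2, 3, 6, 8, 9, 10.
Reverse-coded (reverse-coded value = 5 − response):
  item 1: 5 − 4 = 1
  item 2: 1
  item 3: 4
  item 6: 3
  item 8: 5 − 0 = 5
  item 9: 5 − 3 = 2
  item 10: 5 − 2 = 3
Sum = 1 + 1 + 4 + 3 + 5 + 2 + 3 = 19

19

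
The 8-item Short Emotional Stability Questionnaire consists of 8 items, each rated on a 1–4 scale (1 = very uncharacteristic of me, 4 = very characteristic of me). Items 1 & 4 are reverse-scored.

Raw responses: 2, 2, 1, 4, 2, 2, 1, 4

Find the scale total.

Reverse-coded items (on a 1–4 scale, reversed = 5 − raw):
  item 1: 5 − 2 = 3
  item 4: 5 − 4 = 1
After reverse-coding: 3, 2, 1, 1, 2, 2, 1, 4
Total = 3 + 2 + 1 + 1 + 2 + 2 + 1 + 4 = 16

16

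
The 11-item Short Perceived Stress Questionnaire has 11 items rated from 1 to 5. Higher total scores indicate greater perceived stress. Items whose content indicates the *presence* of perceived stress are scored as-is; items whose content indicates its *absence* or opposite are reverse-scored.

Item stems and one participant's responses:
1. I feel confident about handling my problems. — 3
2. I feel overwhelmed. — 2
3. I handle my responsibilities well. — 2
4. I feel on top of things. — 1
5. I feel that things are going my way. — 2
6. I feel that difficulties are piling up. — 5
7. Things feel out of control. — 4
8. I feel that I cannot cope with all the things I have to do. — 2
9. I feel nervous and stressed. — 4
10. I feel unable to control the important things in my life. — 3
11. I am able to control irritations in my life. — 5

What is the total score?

37

Items 1, 3, 4, 5, 11 describe the absence/opposite of perceived stress → reverse-score.
reversed = (1+5) − raw = 6 − raw.
  item 1: 6 − 3 = 3
  item 2: 2
  item 3: 6 − 2 = 4
  item 4: 6 − 1 = 5
  item 5: 6 − 2 = 4
  item 6: 5
  item 7: 4
  item 8: 2
  item 9: 4
  item 10: 3
  item 11: 6 − 5 = 1
Total = 3 + 2 + 4 + 5 + 4 + 5 + 4 + 2 + 4 + 3 + 1 = 37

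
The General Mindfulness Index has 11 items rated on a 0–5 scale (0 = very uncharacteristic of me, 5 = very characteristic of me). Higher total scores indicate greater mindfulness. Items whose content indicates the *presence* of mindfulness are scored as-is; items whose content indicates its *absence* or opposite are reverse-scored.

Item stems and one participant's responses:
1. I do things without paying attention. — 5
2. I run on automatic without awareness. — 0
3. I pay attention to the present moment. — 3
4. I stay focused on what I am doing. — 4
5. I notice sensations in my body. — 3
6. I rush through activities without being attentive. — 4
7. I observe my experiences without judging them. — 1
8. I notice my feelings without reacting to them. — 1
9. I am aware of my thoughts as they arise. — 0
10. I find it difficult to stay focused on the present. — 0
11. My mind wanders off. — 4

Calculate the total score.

Items 1, 2, 6, 10, 11 describe the absence/opposite of mindfulness → reverse-score.
reverse-coded value = 5 − response.
  item 1: 5 − 5 = 0
  item 2: 5 − 0 = 5
  item 3: 3
  item 4: 4
  item 5: 3
  item 6: 5 − 4 = 1
  item 7: 1
  item 8: 1
  item 9: 0
  item 10: 5 − 0 = 5
  item 11: 5 − 4 = 1
Total = 0 + 5 + 3 + 4 + 3 + 1 + 1 + 1 + 0 + 5 + 1 = 24

24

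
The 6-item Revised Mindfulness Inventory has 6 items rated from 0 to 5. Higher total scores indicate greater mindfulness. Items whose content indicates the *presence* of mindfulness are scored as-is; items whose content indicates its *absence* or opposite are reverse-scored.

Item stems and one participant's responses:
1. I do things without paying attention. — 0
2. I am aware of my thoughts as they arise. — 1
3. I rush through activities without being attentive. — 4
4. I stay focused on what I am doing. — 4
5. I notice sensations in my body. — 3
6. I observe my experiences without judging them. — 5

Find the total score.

Items 1, 3 describe the absence/opposite of mindfulness → reverse-score.
on a 0–5 scale, reversed = 5 − raw.
  item 1: 5 − 0 = 5
  item 2: 1
  item 3: 5 − 4 = 1
  item 4: 4
  item 5: 3
  item 6: 5
Total = 5 + 1 + 1 + 4 + 3 + 5 = 19

19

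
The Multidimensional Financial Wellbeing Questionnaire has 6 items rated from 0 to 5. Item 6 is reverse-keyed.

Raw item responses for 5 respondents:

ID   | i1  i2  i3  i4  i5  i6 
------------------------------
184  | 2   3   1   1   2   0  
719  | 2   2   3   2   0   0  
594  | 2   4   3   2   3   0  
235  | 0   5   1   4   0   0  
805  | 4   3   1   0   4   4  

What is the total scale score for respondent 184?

14

Respondent 184 raw: 2, 3, 1, 1, 2, 0.
Reverse-coded (on a 0–5 scale, reversed = 5 − raw):
  item 1: 2
  item 2: 3
  item 3: 1
  item 4: 1
  item 5: 2
  item 6: 5 − 0 = 5
Sum = 2 + 3 + 1 + 1 + 2 + 5 = 14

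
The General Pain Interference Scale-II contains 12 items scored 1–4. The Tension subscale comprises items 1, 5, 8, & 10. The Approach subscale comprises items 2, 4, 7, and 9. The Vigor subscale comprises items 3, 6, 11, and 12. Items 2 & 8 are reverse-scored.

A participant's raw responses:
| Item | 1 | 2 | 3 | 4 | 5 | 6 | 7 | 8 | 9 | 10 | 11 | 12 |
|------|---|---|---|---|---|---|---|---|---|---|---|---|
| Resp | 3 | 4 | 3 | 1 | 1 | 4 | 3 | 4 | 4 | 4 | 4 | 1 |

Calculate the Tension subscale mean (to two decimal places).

2.25

Tension items: 1, 5, 8, 10.
Of these, item 8 is reverse-scored; reversed = (1+4) − raw = 5 − raw.
  item 1: 3
  item 5: 1
  item 8: 5 − 4 = 1
  item 10: 4
Sum = 3 + 1 + 1 + 4 = 9
Mean = 9 / 4 = 2.25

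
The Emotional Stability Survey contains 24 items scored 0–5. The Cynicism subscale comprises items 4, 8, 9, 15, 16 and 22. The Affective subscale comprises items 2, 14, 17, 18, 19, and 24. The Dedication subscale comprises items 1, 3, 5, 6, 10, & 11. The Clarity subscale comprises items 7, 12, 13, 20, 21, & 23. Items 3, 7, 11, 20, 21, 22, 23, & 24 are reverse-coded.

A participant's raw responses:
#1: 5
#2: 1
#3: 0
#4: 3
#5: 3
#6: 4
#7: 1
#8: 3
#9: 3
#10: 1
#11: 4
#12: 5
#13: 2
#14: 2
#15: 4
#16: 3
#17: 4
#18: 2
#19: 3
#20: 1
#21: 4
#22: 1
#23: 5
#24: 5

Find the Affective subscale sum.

12

Affective items: 2, 14, 17, 18, 19, 24.
Of these, item 24 is reverse-coded; reverse-coded value = 5 − response.
  item 2: 1
  item 14: 2
  item 17: 4
  item 18: 2
  item 19: 3
  item 24: 5 − 5 = 0
Sum = 1 + 2 + 4 + 2 + 3 + 0 = 12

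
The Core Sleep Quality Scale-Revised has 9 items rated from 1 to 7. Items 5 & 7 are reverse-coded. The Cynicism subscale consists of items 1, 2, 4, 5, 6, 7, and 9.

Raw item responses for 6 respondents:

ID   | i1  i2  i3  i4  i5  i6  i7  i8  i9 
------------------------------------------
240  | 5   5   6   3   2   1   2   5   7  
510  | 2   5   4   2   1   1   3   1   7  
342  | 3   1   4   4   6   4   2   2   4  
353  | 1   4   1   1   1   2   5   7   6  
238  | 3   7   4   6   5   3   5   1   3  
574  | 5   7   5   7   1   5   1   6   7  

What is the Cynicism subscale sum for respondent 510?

Respondent 510 raw: 2, 5, 4, 2, 1, 1, 3, 1, 7.
Cynicism items: 1, 2, 4, 5, 6, 7, 9.
Reverse-coded (on a 1–7 scale, reversed = 8 − raw):
  item 1: 2
  item 2: 5
  item 4: 2
  item 5: 8 − 1 = 7
  item 6: 1
  item 7: 8 − 3 = 5
  item 9: 7
Sum = 2 + 5 + 2 + 7 + 1 + 5 + 7 = 29

29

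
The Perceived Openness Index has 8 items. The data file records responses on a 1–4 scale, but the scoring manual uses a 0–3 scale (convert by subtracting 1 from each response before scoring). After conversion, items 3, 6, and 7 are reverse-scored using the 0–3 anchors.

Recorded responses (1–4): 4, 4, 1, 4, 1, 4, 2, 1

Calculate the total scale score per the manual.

Convert to 0–3: 3, 3, 0, 3, 0, 3, 1, 0
Reverse-coded (on a 0–3 scale, reversed = 3 − raw):
  item 3: 3 − 0 = 3
  item 6: 3 − 3 = 0
  item 7: 3 − 1 = 2
Scored: 3, 3, 3, 3, 0, 0, 2, 0
Total = 14

14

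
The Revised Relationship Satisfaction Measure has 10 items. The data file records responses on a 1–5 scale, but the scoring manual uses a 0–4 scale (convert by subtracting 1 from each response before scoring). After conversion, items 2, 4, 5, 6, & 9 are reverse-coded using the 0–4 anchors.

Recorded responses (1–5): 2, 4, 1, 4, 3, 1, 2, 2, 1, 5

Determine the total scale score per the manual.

19

Convert to 0–4: 1, 3, 0, 3, 2, 0, 1, 1, 0, 4
Reverse-coded (on a 0–4 scale, reversed = 4 − raw):
  item 2: 4 − 3 = 1
  item 4: 4 − 3 = 1
  item 5: 4 − 2 = 2
  item 6: 4 − 0 = 4
  item 9: 4 − 0 = 4
Scored: 1, 1, 0, 1, 2, 4, 1, 1, 4, 4
Total = 19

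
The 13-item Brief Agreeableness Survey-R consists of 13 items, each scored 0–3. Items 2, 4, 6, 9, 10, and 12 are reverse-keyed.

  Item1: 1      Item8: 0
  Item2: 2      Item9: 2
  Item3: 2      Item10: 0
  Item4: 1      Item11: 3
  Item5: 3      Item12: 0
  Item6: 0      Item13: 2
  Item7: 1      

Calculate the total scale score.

25

Apply reverse scoring (on a 0–3 scale, reversed = 3 − raw):
  item 2: 3 − 2 = 1
  item 4: 3 − 1 = 2
  item 6: 3 − 0 = 3
  item 9: 3 − 2 = 1
  item 10: 3 − 0 = 3
  item 12: 3 − 0 = 3
Scored items: 1, 1, 2, 2, 3, 3, 1, 0, 1, 3, 3, 3, 2
Total = 1 + 1 + 2 + 2 + 3 + 3 + 1 + 0 + 1 + 3 + 3 + 3 + 2 = 25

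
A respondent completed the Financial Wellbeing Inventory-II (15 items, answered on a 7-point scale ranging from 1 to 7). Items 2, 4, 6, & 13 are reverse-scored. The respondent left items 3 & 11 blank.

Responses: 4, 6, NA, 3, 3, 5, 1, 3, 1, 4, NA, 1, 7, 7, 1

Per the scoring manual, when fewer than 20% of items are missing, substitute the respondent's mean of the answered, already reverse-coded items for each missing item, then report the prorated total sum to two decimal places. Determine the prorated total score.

Reverse-coded (reverse-coded value = 8 − response):
  item 2: 8 − 6 = 2
  item 4: 8 − 3 = 5
  item 6: 8 − 5 = 3
  item 13: 8 − 7 = 1
Completed scored items (13 of 15): 4, 2, 5, 3, 3, 1, 3, 1, 4, 1, 1, 7, 1; sum = 36.
Person mean = 36 / 13 ≈ 2.7692
Prorated total = (36 / 13) × 15 = 41.54 (to 2 dp)

41.54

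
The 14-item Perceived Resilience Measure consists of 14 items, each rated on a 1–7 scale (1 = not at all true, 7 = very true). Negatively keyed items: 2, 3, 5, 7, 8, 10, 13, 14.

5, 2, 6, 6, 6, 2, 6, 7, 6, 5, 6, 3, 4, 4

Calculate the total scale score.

52

Raw sum = 68. Negatively keyed items: 2, 3, 5, 7, 8, 10, 13, 14; their raw sum = 40.
Each reversal replaces raw with 8 − raw, changing the total by 8 − 2·raw per item.
Total = 68 + 8·8 − 2·40 = 68 + 64 − 80 = 52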